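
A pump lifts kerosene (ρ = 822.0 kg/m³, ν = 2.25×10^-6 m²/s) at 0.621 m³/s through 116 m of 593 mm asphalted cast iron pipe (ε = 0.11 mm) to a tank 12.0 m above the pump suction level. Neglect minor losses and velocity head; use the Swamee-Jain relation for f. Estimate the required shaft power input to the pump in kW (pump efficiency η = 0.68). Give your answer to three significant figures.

V = 4Q/(πD²) = 2.248 m/s; Re = 5.93×10^5; ε/D = 1.85×10^-4; f = 0.01515
h_f = f(L/D)V²/2g = 0.7638 m
Total head H = z + h_f = 12.0 + 0.7638 = 12.76 m
P_hyd = ρgQH = 822.0·9.81·0.621·12.76 = 63.92 kW
P_shaft = P_hyd/η = 63.92/0.68 = 93.99 kW

P_shaft ≈ 94.0 kW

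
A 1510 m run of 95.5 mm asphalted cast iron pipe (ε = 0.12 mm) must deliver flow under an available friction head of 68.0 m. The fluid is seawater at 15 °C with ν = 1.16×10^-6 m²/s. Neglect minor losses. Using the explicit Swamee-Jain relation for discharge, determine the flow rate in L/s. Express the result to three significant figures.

Q ≈ 14.0 L/s

Swamee-Jain (Type II): Q = -0.965·√(gD⁵h_f/L)·ln[ε/(3.7D) + √(3.17ν²L/(gD³h_f))]
√(gD⁵h_f/L) = √(9.81·0.0955⁵·68.0/1510) = 0.001873
ε/(3.7D) = 3.40×10^-4; √(3.17ν²L/(gD³h_f)) = 1.05×10^-4
Q = -0.965·0.001873·ln(4.449×10^-4) = 0.01395 m³/s
Check: V = 1.95 m/s, Re = 1.60×10^5, f = 0.02243, h_f = 68.6 m ≈ 68.0 m ✓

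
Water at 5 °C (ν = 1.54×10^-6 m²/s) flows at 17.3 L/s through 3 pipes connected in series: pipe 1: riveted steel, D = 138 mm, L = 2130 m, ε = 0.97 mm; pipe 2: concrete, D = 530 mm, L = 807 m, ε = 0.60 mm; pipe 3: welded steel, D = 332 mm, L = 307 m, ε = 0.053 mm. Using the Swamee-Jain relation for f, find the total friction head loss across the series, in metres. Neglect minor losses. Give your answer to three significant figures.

Pipe 1: V = 1.157 m/s, Re = 1.04×10^5, ε/D = 0.00703, f = 0.03473, h_1 = f(L/D)V²/2g = 36.55 m
Pipe 2: V = 0.07842 m/s, Re = 2.70×10^4, ε/D = 0.00113, f = 0.02692, h_2 = f(L/D)V²/2g = 0.01284 m
Pipe 3: V = 0.1998 m/s, Re = 4.31×10^4, ε/D = 1.60×10^-4, f = 0.02206, h_3 = f(L/D)V²/2g = 0.04153 m
Series → Q common, losses add: H = Σh = 36.61 m

H ≈ 36.6 m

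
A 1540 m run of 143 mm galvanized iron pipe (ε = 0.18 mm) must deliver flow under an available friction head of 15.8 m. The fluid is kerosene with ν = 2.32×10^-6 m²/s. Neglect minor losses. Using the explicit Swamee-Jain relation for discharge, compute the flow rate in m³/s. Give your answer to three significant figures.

Swamee-Jain (Type II): Q = -0.965·√(gD⁵h_f/L)·ln[ε/(3.7D) + √(3.17ν²L/(gD³h_f))]
√(gD⁵h_f/L) = √(9.81·0.143⁵·15.8/1540) = 0.002453
ε/(3.7D) = 3.40×10^-4; √(3.17ν²L/(gD³h_f)) = 2.41×10^-4
Q = -0.965·0.002453·ln(5.810×10^-4) = 0.01764 m³/s
Check: V = 1.10 m/s, Re = 6.77×10^4, f = 0.02406, h_f = 15.9 m ≈ 15.8 m ✓

Q ≈ 0.0176 m³/s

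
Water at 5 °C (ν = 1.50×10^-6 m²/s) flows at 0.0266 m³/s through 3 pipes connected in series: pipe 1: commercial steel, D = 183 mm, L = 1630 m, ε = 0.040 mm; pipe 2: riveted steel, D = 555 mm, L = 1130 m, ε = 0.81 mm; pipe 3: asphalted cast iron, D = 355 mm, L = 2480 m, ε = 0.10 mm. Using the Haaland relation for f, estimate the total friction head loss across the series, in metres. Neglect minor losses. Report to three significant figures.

H ≈ 9.01 m

Pipe 1: V = 1.011 m/s, Re = 1.23×10^5, ε/D = 2.19×10^-4, f = 0.01820, h_1 = f(L/D)V²/2g = 8.450 m
Pipe 2: V = 0.1100 m/s, Re = 4.07×10^4, ε/D = 0.00146, f = 0.02558, h_2 = f(L/D)V²/2g = 0.03209 m
Pipe 3: V = 0.2687 m/s, Re = 6.36×10^4, ε/D = 2.82×10^-4, f = 0.02062, h_3 = f(L/D)V²/2g = 0.5303 m
Series → Q common, losses add: H = Σh = 9.012 m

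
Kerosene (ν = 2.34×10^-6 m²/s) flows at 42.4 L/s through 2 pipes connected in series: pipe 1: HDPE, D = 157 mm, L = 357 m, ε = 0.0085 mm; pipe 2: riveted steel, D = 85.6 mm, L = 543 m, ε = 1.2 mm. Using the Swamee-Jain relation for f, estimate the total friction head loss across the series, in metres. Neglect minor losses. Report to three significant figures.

H ≈ 763 m

Pipe 1: V = 2.190 m/s, Re = 1.47×10^5, ε/D = 5.41×10^-5, f = 0.01691, h_1 = f(L/D)V²/2g = 9.403 m
Pipe 2: V = 7.368 m/s, Re = 2.70×10^5, ε/D = 0.0140, f = 0.04293, h_2 = f(L/D)V²/2g = 753.5 m
Series → Q common, losses add: H = Σh = 762.9 m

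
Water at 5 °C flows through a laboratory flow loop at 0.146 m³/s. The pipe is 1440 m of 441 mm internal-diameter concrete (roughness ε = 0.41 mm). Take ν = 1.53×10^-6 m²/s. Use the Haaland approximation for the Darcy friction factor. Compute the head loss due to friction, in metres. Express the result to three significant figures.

V = 4Q/(πD²) = 4·0.146/(π·0.441²) = 0.9558 m/s
Re = VD/ν = 0.9558·0.441/1.53×10^-6 = 2.76×10^5 → turbulent
ε/D = 0.41/441 = 9.30×10^-4
Haaland: f = 0.02030
h_f = f(L/D)V²/(2g) = 0.02030·(1440/0.441)·0.9558²/(2·9.81) = 3.086 m

h_f ≈ 3.09 m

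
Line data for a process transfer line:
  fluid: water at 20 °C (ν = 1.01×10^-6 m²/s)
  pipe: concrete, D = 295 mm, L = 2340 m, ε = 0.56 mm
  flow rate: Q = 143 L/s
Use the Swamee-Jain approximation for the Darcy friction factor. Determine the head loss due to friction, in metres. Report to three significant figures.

h_f ≈ 41.6 m

V = 4Q/(πD²) = 4·0.143/(π·0.295²) = 2.092 m/s
Re = VD/ν = 2.092·0.295/1.01×10^-6 = 6.11×10^5 → turbulent
ε/D = 0.56/295 = 0.00190
Swamee-Jain: f = 0.02351
h_f = f(L/D)V²/(2g) = 0.02351·(2340/0.295)·2.092²/(2·9.81) = 41.61 m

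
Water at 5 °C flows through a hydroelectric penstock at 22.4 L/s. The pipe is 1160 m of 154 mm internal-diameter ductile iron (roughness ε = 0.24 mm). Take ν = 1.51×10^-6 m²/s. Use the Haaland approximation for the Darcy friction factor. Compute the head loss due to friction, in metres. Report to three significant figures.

h_f ≈ 13.0 m

V = 4Q/(πD²) = 4·0.0224/(π·0.154²) = 1.203 m/s
Re = VD/ν = 1.203·0.154/1.51×10^-6 = 1.23×10^5 → turbulent
ε/D = 0.24/154 = 0.00156
Haaland: f = 0.02345
h_f = f(L/D)V²/(2g) = 0.02345·(1160/0.154)·1.203²/(2·9.81) = 13.02 m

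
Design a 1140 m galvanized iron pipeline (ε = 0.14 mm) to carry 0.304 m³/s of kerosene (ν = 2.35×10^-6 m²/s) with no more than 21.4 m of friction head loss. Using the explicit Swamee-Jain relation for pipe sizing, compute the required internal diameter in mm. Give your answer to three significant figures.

Swamee-Jain (Type III): D = 0.66·[ε^1.25·(LQ²/(gh_f))^4.75 + ν·Q^9.4·(L/(gh_f))^5.2]^0.04
LQ²/(gh_f) = 0.5018; L/(gh_f) = 5.430
Term 1 = ε^1.25·(…)^4.75 = 5.76×10^-7; Term 2 = ν·Q^9.4·(…)^5.2 = 2.14×10^-7
D = 0.66·(5.76×10^-7 + 2.14×10^-7)^0.04 = 0.3762 m = 376 mm
Check: V = 2.73 m/s, Re = 4.38×10^5, f = 0.01706, h_f = 19.7 m ≈ 21.4 m ✓

D ≈ 376 mm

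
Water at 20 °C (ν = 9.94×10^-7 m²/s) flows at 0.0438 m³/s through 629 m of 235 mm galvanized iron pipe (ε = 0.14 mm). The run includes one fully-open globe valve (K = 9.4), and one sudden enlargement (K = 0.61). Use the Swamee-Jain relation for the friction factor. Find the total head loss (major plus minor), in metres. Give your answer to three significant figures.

H_L ≈ 3.19 m

V = 4Q/(πD²) = 1.010 m/s; V²/2g = 0.05198 m
Re = 2.39×10^5, ε/D = 5.96×10^-4 → f = 0.01915 (Swamee-Jain)
Major: h_f = f(L/D)·V²/2g = 0.01915·2677·0.05198 = 2.665 m
Minor: ΣK = 10.0; h_m = ΣK·V²/2g = 0.5203 m
Total H_L = 2.665 + 0.5203 = 3.185 m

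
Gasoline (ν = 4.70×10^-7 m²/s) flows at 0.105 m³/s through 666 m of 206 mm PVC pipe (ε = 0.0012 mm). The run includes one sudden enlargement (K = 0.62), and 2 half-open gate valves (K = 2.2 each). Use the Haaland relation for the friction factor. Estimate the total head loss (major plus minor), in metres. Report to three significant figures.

H_L ≈ 20.7 m

V = 4Q/(πD²) = 3.150 m/s; V²/2g = 0.5059 m
Re = 1.38×10^6, ε/D = 5.83×10^-6 → f = 0.01111 (Haaland)
Major: h_f = f(L/D)·V²/2g = 0.01111·3233·0.5059 = 18.17 m
Minor: ΣK = 5.02; h_m = ΣK·V²/2g = 2.539 m
Total H_L = 18.17 + 2.539 = 20.71 m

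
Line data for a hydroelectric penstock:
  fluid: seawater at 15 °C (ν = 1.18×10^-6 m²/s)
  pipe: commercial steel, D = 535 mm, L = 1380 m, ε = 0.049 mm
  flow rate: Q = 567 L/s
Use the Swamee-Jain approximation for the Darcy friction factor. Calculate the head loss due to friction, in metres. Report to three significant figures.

h_f ≈ 11.1 m

V = 4Q/(πD²) = 4·0.567/(π·0.535²) = 2.522 m/s
Re = VD/ν = 2.522·0.535/1.18×10^-6 = 1.14×10^6 → turbulent
ε/D = 0.049/535 = 9.16×10^-5
Swamee-Jain: f = 0.01323
h_f = f(L/D)V²/(2g) = 0.01323·(1380/0.535)·2.522²/(2·9.81) = 11.07 m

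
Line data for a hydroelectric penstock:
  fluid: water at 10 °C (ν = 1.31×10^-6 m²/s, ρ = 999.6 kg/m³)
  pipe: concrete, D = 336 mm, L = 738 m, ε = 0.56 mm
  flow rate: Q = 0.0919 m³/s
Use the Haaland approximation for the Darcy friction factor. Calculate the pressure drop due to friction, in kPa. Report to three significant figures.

Δp ≈ 27.2 kPa

V = 4Q/(πD²) = 4·0.0919/(π·0.336²) = 1.036 m/s
Re = VD/ν = 1.036·0.336/1.31×10^-6 = 2.66×10^5 → turbulent
ε/D = 0.56/336 = 0.00167
Haaland: f = 0.02304
h_f = f(L/D)V²/(2g) = 0.02304·(738/0.336)·1.036²/(2·9.81) = 2.771 m
Δp = ρg·h_f = 999.6·9.81·2.771 = 27.18 kPa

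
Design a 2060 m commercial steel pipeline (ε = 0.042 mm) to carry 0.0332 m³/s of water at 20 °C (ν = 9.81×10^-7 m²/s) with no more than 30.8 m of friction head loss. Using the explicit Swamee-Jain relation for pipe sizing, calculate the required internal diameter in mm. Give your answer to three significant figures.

D ≈ 162 mm

Swamee-Jain (Type III): D = 0.66·[ε^1.25·(LQ²/(gh_f))^4.75 + ν·Q^9.4·(L/(gh_f))^5.2]^0.04
LQ²/(gh_f) = 0.007515; L/(gh_f) = 6.818
Term 1 = ε^1.25·(…)^4.75 = 2.75×10^-16; Term 2 = ν·Q^9.4·(…)^5.2 = 2.66×10^-16
D = 0.66·(2.75×10^-16 + 2.66×10^-16)^0.04 = 0.1618 m = 162 mm
Check: V = 1.62 m/s, Re = 2.66×10^5, f = 0.01697, h_f = 28.7 m ≈ 30.8 m ✓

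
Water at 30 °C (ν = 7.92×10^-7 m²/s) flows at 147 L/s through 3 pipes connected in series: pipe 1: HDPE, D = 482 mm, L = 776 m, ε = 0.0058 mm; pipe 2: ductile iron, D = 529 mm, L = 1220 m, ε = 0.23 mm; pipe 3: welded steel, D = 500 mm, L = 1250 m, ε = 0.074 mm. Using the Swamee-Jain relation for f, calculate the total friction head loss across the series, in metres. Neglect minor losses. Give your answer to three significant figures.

Pipe 1: V = 0.8056 m/s, Re = 4.90×10^5, ε/D = 1.20×10^-5, f = 0.01333, h_1 = f(L/D)V²/2g = 0.7098 m
Pipe 2: V = 0.6688 m/s, Re = 4.47×10^5, ε/D = 4.35×10^-4, f = 0.01747, h_2 = f(L/D)V²/2g = 0.9184 m
Pipe 3: V = 0.7487 m/s, Re = 4.73×10^5, ε/D = 1.48×10^-4, f = 0.01508, h_3 = f(L/D)V²/2g = 1.077 m
Series → Q common, losses add: H = Σh = 2.705 m

H ≈ 2.71 m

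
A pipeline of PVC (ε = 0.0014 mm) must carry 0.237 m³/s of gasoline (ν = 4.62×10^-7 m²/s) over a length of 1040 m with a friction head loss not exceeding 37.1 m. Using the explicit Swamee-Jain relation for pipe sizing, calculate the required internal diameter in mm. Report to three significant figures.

D ≈ 267 mm

Swamee-Jain (Type III): D = 0.66·[ε^1.25·(LQ²/(gh_f))^4.75 + ν·Q^9.4·(L/(gh_f))^5.2]^0.04
LQ²/(gh_f) = 0.1605; L/(gh_f) = 2.858
Term 1 = ε^1.25·(…)^4.75 = 8.10×10^-12; Term 2 = ν·Q^9.4·(…)^5.2 = 1.44×10^-10
D = 0.66·(8.10×10^-12 + 1.44×10^-10)^0.04 = 0.2672 m = 267 mm
Check: V = 4.23 m/s, Re = 2.44×10^6, f = 0.01027, h_f = 36.4 m ≈ 37.1 m ✓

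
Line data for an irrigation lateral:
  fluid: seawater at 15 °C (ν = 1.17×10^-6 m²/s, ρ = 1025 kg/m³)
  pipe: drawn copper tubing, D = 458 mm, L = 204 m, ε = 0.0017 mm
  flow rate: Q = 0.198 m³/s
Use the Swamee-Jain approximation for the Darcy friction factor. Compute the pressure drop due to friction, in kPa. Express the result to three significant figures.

Δp ≈ 4.38 kPa

V = 4Q/(πD²) = 4·0.198/(π·0.458²) = 1.202 m/s
Re = VD/ν = 1.202·0.458/1.17×10^-6 = 4.70×10^5 → turbulent
ε/D = 0.0017/458 = 3.71×10^-6
Swamee-Jain: f = 0.01329
h_f = f(L/D)V²/(2g) = 0.01329·(204/0.458)·1.202²/(2·9.81) = 0.4359 m
Δp = ρg·h_f = 1025·9.81·0.4359 = 4.383 kPa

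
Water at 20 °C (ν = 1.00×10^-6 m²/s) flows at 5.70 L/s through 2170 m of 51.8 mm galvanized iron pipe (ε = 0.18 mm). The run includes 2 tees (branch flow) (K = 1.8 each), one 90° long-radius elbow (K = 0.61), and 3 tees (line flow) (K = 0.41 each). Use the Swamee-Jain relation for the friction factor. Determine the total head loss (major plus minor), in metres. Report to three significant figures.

V = 4Q/(πD²) = 2.705 m/s; V²/2g = 0.3729 m
Re = 1.40×10^5, ε/D = 0.00347 → f = 0.02835 (Swamee-Jain)
Major: h_f = f(L/D)·V²/2g = 0.02835·41892·0.3729 = 442.9 m
Minor: ΣK = 5.44; h_m = ΣK·V²/2g = 2.028 m
Total H_L = 442.9 + 2.028 = 444.9 m

H_L ≈ 445 m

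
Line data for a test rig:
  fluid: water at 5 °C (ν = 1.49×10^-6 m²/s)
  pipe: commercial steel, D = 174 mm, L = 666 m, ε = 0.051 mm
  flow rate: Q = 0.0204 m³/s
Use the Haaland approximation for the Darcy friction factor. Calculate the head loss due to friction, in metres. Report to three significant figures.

V = 4Q/(πD²) = 4·0.0204/(π·0.174²) = 0.8579 m/s
Re = VD/ν = 0.8579·0.174/1.49×10^-6 = 1.00×10^5 → turbulent
ε/D = 0.051/174 = 2.93×10^-4
Haaland: f = 0.01916
h_f = f(L/D)V²/(2g) = 0.01916·(666/0.174)·0.8579²/(2·9.81) = 2.751 m

h_f ≈ 2.75 m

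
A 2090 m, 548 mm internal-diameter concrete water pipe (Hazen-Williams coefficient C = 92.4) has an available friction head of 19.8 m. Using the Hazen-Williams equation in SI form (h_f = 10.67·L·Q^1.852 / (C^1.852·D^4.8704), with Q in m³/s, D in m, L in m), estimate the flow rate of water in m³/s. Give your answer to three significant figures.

Q ≈ 0.428 m³/s

Rearranging: Q = [h_f·C^1.852·D^4.8704 / (10.67·L)]^(1/1.852)
Q = [19.8·92.4^1.852·0.548^4.8704 / (10.67·2090)]^0.540 = 0.4275 m³/s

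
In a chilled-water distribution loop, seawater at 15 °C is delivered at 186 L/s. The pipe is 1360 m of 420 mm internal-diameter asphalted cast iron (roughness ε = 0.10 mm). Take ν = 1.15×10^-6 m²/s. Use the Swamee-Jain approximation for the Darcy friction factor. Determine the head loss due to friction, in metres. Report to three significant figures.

V = 4Q/(πD²) = 4·0.186/(π·0.420²) = 1.343 m/s
Re = VD/ν = 1.343·0.420/1.15×10^-6 = 4.90×10^5 → turbulent
ε/D = 0.10/420 = 2.38×10^-4
Swamee-Jain: f = 0.01588
h_f = f(L/D)V²/(2g) = 0.01588·(1360/0.420)·1.343²/(2·9.81) = 4.724 m

h_f ≈ 4.72 m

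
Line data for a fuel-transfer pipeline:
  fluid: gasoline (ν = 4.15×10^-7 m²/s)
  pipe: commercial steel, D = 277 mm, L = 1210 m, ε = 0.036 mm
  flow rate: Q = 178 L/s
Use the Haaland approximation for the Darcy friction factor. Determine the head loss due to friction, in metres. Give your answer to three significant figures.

h_f ≈ 25.7 m

V = 4Q/(πD²) = 4·0.178/(π·0.277²) = 2.954 m/s
Re = VD/ν = 2.954·0.277/4.15×10^-7 = 1.97×10^6 → turbulent
ε/D = 0.036/277 = 1.30×10^-4
Haaland: f = 0.01324
h_f = f(L/D)V²/(2g) = 0.01324·(1210/0.277)·2.954²/(2·9.81) = 25.72 m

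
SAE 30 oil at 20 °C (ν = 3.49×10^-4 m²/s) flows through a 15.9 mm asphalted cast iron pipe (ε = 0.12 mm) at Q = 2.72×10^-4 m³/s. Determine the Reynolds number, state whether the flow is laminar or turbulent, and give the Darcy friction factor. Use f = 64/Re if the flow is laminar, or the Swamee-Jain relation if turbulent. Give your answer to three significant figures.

Re ≈ 62.4; laminar; f = 64/Re ≈ 1.03

V = 4Q/(πD²) = 1.370 m/s
Re = VD/ν = 1.370·0.0159/3.49×10^-4 = 62.4
Re < 2300 → laminar → f = 64/Re = 1.025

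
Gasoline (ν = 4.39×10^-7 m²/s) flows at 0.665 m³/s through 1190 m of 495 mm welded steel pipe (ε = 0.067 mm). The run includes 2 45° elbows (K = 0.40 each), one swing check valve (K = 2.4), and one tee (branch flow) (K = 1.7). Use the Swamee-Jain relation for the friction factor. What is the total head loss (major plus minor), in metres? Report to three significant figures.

V = 4Q/(πD²) = 3.456 m/s; V²/2g = 0.6086 m
Re = 3.90×10^6, ε/D = 1.35×10^-4 → f = 0.01313 (Swamee-Jain)
Major: h_f = f(L/D)·V²/2g = 0.01313·2404·0.6086 = 19.21 m
Minor: ΣK = 4.90; h_m = ΣK·V²/2g = 2.982 m
Total H_L = 19.21 + 2.982 = 22.19 m

H_L ≈ 22.2 m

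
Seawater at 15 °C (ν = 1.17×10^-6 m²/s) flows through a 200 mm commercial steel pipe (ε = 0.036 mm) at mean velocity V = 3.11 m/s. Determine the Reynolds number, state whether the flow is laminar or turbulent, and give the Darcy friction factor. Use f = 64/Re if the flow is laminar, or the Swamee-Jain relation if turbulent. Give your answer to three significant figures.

Re ≈ 5.32×10^5; turbulent; f ≈ 0.0152

Re = VD/ν = 3.110·0.200/1.17×10^-6 = 5.32×10^5
Re > 4000 → turbulent; ε/D = 1.80×10^-4
Swamee-Jain: f = 0.01524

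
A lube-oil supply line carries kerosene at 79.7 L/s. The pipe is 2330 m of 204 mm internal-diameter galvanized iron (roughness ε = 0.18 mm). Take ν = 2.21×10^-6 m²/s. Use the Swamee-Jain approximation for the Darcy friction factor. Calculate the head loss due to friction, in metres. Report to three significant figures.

V = 4Q/(πD²) = 4·0.0797/(π·0.204²) = 2.438 m/s
Re = VD/ν = 2.438·0.204/2.21×10^-6 = 2.25×10^5 → turbulent
ε/D = 0.18/204 = 8.82×10^-4
Swamee-Jain: f = 0.02056
h_f = f(L/D)V²/(2g) = 0.02056·(2330/0.204)·2.438²/(2·9.81) = 71.17 m

h_f ≈ 71.2 m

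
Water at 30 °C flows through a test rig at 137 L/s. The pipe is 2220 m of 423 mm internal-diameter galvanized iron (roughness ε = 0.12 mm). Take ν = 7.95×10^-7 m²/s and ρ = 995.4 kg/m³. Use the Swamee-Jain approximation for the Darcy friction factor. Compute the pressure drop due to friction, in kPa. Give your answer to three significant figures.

Δp ≈ 40.2 kPa

V = 4Q/(πD²) = 4·0.137/(π·0.423²) = 0.9749 m/s
Re = VD/ν = 0.9749·0.423/7.95×10^-7 = 5.19×10^5 → turbulent
ε/D = 0.12/423 = 2.84×10^-4
Swamee-Jain: f = 0.01620
h_f = f(L/D)V²/(2g) = 0.01620·(2220/0.423)·0.9749²/(2·9.81) = 4.118 m
Δp = ρg·h_f = 995.4·9.81·4.118 = 40.22 kPa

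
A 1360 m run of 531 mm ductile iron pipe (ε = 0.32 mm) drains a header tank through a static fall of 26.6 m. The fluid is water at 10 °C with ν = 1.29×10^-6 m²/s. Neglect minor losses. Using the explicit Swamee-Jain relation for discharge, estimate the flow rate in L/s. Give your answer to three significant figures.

Q ≈ 751 L/s

Swamee-Jain (Type II): Q = -0.965·√(gD⁵h_f/L)·ln[ε/(3.7D) + √(3.17ν²L/(gD³h_f))]
√(gD⁵h_f/L) = √(9.81·0.531⁵·26.6/1360) = 0.09000
ε/(3.7D) = 1.63×10^-4; √(3.17ν²L/(gD³h_f)) = 1.36×10^-5
Q = -0.965·0.09000·ln(1.764×10^-4) = 0.7506 m³/s
Check: V = 3.39 m/s, Re = 1.40×10^6, f = 0.01782, h_f = 26.7 m ≈ 26.6 m ✓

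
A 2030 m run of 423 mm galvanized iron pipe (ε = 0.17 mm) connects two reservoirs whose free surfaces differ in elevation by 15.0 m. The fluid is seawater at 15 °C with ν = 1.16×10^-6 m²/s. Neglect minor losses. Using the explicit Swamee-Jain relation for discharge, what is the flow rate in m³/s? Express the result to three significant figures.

Q ≈ 0.269 m³/s

Swamee-Jain (Type II): Q = -0.965·√(gD⁵h_f/L)·ln[ε/(3.7D) + √(3.17ν²L/(gD³h_f))]
√(gD⁵h_f/L) = √(9.81·0.423⁵·15.0/2030) = 0.03133
ε/(3.7D) = 1.09×10^-4; √(3.17ν²L/(gD³h_f)) = 2.79×10^-5
Q = -0.965·0.03133·ln(1.365×10^-4) = 0.2691 m³/s
Check: V = 1.91 m/s, Re = 6.98×10^5, f = 0.01684, h_f = 15.1 m ≈ 15.0 m ✓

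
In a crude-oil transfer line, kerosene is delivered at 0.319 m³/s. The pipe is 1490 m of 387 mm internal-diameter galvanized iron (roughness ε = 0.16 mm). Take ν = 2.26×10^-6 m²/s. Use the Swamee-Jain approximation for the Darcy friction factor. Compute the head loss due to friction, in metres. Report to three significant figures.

V = 4Q/(πD²) = 4·0.319/(π·0.387²) = 2.712 m/s
Re = VD/ν = 2.712·0.387/2.26×10^-6 = 4.64×10^5 → turbulent
ε/D = 0.16/387 = 4.13×10^-4
Swamee-Jain: f = 0.01728
h_f = f(L/D)V²/(2g) = 0.01728·(1490/0.387)·2.712²/(2·9.81) = 24.94 m

h_f ≈ 24.9 m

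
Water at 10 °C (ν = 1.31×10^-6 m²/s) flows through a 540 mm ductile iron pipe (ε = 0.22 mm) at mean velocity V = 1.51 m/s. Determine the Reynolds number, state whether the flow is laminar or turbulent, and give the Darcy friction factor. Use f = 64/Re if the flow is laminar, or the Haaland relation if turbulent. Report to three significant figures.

Re = VD/ν = 1.510·0.540/1.31×10^-6 = 6.22×10^5
Re > 4000 → turbulent; ε/D = 4.07×10^-4
Haaland: f = 0.01678

Re ≈ 6.22×10^5; turbulent; f ≈ 0.0168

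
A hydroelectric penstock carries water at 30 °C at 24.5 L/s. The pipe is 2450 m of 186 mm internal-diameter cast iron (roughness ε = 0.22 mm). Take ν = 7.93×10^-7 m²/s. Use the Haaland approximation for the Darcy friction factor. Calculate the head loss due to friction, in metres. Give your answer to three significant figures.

h_f ≈ 11.8 m

V = 4Q/(πD²) = 4·0.0245/(π·0.186²) = 0.9017 m/s
Re = VD/ν = 0.9017·0.186/7.93×10^-7 = 2.11×10^5 → turbulent
ε/D = 0.22/186 = 0.00118
Haaland: f = 0.02156
h_f = f(L/D)V²/(2g) = 0.02156·(2450/0.186)·0.9017²/(2·9.81) = 11.77 m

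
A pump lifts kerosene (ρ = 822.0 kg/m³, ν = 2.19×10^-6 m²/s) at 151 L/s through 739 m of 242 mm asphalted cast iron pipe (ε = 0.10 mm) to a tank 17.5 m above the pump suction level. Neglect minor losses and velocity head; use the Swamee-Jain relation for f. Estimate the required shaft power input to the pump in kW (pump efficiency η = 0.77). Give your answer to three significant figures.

V = 4Q/(πD²) = 3.283 m/s; Re = 3.63×10^5; ε/D = 4.13×10^-4; f = 0.01756
h_f = f(L/D)V²/2g = 29.46 m
Total head H = z + h_f = 17.5 + 29.46 = 46.96 m
P_hyd = ρgQH = 822.0·9.81·0.151·46.96 = 57.18 kW
P_shaft = P_hyd/η = 57.18/0.77 = 74.25 kW

P_shaft ≈ 74.3 kW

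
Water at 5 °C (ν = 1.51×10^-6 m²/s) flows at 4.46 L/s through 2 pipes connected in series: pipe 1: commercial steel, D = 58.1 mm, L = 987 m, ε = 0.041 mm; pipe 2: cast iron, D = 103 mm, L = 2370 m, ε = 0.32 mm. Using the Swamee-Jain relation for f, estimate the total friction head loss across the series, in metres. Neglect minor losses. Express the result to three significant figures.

H ≈ 65.0 m

Pipe 1: V = 1.682 m/s, Re = 6.47×10^4, ε/D = 7.06×10^-4, f = 0.02244, h_1 = f(L/D)V²/2g = 54.98 m
Pipe 2: V = 0.5353 m/s, Re = 3.65×10^4, ε/D = 0.00311, f = 0.02994, h_2 = f(L/D)V²/2g = 10.06 m
Series → Q common, losses add: H = Σh = 65.04 m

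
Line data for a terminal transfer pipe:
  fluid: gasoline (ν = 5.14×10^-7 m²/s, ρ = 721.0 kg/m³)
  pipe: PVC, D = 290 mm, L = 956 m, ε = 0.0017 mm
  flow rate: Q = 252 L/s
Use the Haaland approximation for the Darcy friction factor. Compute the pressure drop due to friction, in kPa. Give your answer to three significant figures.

V = 4Q/(πD²) = 4·0.252/(π·0.290²) = 3.815 m/s
Re = VD/ν = 3.815·0.290/5.14×10^-7 = 2.15×10^6 → turbulent
ε/D = 0.0017/290 = 5.86×10^-6
Haaland: f = 0.01040
h_f = f(L/D)V²/(2g) = 0.01040·(956/0.290)·3.815²/(2·9.81) = 25.44 m
Δp = ρg·h_f = 721.0·9.81·25.44 = 179.9 kPa

Δp ≈ 180 kPa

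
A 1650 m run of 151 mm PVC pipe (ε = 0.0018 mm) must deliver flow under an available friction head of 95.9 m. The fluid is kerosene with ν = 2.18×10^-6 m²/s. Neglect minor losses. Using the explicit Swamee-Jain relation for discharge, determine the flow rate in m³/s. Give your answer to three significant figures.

Q ≈ 0.0601 m³/s

Swamee-Jain (Type II): Q = -0.965·√(gD⁵h_f/L)·ln[ε/(3.7D) + √(3.17ν²L/(gD³h_f))]
√(gD⁵h_f/L) = √(9.81·0.151⁵·95.9/1650) = 0.006690
ε/(3.7D) = 3.22×10^-6; √(3.17ν²L/(gD³h_f)) = 8.76×10^-5
Q = -0.965·0.006690·ln(9.082×10^-5) = 0.06008 m³/s
Check: V = 3.36 m/s, Re = 2.32×10^5, f = 0.01521, h_f = 95.3 m ≈ 95.9 m ✓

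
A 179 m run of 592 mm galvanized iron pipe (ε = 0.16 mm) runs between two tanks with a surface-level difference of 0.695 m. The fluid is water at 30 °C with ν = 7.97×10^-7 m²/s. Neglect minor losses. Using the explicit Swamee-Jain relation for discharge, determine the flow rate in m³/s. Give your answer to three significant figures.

Swamee-Jain (Type II): Q = -0.965·√(gD⁵h_f/L)·ln[ε/(3.7D) + √(3.17ν²L/(gD³h_f))]
√(gD⁵h_f/L) = √(9.81·0.592⁵·0.695/179) = 0.05263
ε/(3.7D) = 7.30×10^-5; √(3.17ν²L/(gD³h_f)) = 1.60×10^-5
Q = -0.965·0.05263·ln(8.901×10^-5) = 0.4737 m³/s
Check: V = 1.72 m/s, Re = 1.28×10^6, f = 0.01532, h_f = 0.699 m ≈ 0.695 m ✓

Q ≈ 0.474 m³/s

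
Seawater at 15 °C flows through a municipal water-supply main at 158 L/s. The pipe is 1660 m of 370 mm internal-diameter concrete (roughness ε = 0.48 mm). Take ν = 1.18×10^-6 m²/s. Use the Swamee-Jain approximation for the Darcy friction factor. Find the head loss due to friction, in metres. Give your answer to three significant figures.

h_f ≈ 10.7 m

V = 4Q/(πD²) = 4·0.158/(π·0.370²) = 1.469 m/s
Re = VD/ν = 1.469·0.370/1.18×10^-6 = 4.61×10^5 → turbulent
ε/D = 0.48/370 = 0.00130
Swamee-Jain: f = 0.02160
h_f = f(L/D)V²/(2g) = 0.02160·(1660/0.370)·1.469²/(2·9.81) = 10.67 m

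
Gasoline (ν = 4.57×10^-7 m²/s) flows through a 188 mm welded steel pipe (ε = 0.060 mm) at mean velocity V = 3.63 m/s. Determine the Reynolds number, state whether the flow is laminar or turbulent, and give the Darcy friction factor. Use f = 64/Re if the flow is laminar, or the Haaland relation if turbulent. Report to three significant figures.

Re = VD/ν = 3.630·0.188/4.57×10^-7 = 1.49×10^6
Re > 4000 → turbulent; ε/D = 3.19×10^-4
Haaland: f = 0.01558

Re ≈ 1.49×10^6; turbulent; f ≈ 0.0156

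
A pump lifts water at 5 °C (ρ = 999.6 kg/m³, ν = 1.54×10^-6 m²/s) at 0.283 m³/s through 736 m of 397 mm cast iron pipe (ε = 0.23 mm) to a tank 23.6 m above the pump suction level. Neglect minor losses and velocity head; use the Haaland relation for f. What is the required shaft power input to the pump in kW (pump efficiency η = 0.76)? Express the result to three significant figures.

P_shaft ≈ 119 kW

V = 4Q/(πD²) = 2.286 m/s; Re = 5.89×10^5; ε/D = 5.79×10^-4; f = 0.01795
h_f = f(L/D)V²/2g = 8.867 m
Total head H = z + h_f = 23.6 + 8.867 = 32.47 m
P_hyd = ρgQH = 999.6·9.81·0.283·32.47 = 90.10 kW
P_shaft = P_hyd/η = 90.10/0.76 = 118.6 kW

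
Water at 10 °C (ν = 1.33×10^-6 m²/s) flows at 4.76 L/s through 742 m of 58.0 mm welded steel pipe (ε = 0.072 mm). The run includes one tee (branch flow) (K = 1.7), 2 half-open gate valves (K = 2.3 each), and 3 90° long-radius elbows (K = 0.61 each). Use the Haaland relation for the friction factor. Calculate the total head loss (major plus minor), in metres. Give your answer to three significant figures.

H_L ≈ 50.5 m

V = 4Q/(πD²) = 1.802 m/s; V²/2g = 0.1654 m
Re = 7.86×10^4, ε/D = 0.00124 → f = 0.02324 (Haaland)
Major: h_f = f(L/D)·V²/2g = 0.02324·12793·0.1654 = 49.19 m
Minor: ΣK = 8.13; h_m = ΣK·V²/2g = 1.345 m
Total H_L = 49.19 + 1.345 = 50.54 m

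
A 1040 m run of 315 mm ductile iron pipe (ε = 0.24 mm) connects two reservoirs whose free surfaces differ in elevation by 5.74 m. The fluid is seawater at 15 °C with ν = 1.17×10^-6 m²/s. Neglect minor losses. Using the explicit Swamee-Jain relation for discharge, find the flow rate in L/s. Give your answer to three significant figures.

Q ≈ 103 L/s

Swamee-Jain (Type II): Q = -0.965·√(gD⁵h_f/L)·ln[ε/(3.7D) + √(3.17ν²L/(gD³h_f))]
√(gD⁵h_f/L) = √(9.81·0.315⁵·5.74/1040) = 0.01296
ε/(3.7D) = 2.06×10^-4; √(3.17ν²L/(gD³h_f)) = 5.06×10^-5
Q = -0.965·0.01296·ln(2.566×10^-4) = 0.1034 m³/s
Check: V = 1.33 m/s, Re = 3.57×10^5, f = 0.01952, h_f = 5.78 m ≈ 5.74 m ✓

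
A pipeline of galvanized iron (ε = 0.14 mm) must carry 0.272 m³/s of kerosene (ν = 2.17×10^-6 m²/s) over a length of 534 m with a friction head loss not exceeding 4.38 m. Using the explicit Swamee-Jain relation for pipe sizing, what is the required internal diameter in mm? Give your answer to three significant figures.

Swamee-Jain (Type III): D = 0.66·[ε^1.25·(LQ²/(gh_f))^4.75 + ν·Q^9.4·(L/(gh_f))^5.2]^0.04
LQ²/(gh_f) = 0.9195; L/(gh_f) = 12.43
Term 1 = ε^1.25·(…)^4.75 = 1.02×10^-5; Term 2 = ν·Q^9.4·(…)^5.2 = 5.16×10^-6
D = 0.66·(1.02×10^-5 + 5.16×10^-6)^0.04 = 0.4237 m = 424 mm
Check: V = 1.93 m/s, Re = 3.77×10^5, f = 0.01695, h_f = 4.05 m ≈ 4.38 m ✓

D ≈ 424 mm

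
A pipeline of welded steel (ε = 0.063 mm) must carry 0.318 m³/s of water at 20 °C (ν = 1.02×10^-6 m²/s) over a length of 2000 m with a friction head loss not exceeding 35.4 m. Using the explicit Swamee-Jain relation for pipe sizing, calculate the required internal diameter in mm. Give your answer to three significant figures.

D ≈ 373 mm

Swamee-Jain (Type III): D = 0.66·[ε^1.25·(LQ²/(gh_f))^4.75 + ν·Q^9.4·(L/(gh_f))^5.2]^0.04
LQ²/(gh_f) = 0.5824; L/(gh_f) = 5.759
Term 1 = ε^1.25·(…)^4.75 = 4.30×10^-7; Term 2 = ν·Q^9.4·(…)^5.2 = 1.93×10^-7
D = 0.66·(4.30×10^-7 + 1.93×10^-7)^0.04 = 0.3727 m = 373 mm
Check: V = 2.92 m/s, Re = 1.07×10^6, f = 0.01436, h_f = 33.4 m ≈ 35.4 m ✓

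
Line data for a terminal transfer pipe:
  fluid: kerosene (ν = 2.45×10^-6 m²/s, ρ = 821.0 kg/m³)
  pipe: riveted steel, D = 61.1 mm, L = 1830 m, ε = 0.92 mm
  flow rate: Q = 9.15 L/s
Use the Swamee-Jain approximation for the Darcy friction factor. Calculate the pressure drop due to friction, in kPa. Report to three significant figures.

V = 4Q/(πD²) = 4·0.00915/(π·0.0611²) = 3.121 m/s
Re = VD/ν = 3.121·0.0611/2.45×10^-6 = 7.78×10^4 → turbulent
ε/D = 0.92/61.1 = 0.0151
Swamee-Jain: f = 0.04463
h_f = f(L/D)V²/(2g) = 0.04463·(1830/0.0611)·3.121²/(2·9.81) = 663.5 m
Δp = ρg·h_f = 821.0·9.81·663.5 = 5343 kPa

Δp ≈ 5340 kPa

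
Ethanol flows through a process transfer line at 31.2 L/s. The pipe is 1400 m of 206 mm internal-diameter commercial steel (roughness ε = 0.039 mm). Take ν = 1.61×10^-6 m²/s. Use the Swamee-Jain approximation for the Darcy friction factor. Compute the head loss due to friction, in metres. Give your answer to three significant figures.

V = 4Q/(πD²) = 4·0.0312/(π·0.206²) = 0.9361 m/s
Re = VD/ν = 0.9361·0.206/1.61×10^-6 = 1.20×10^5 → turbulent
ε/D = 0.039/206 = 1.89×10^-4
Swamee-Jain: f = 0.01839
h_f = f(L/D)V²/(2g) = 0.01839·(1400/0.206)·0.9361²/(2·9.81) = 5.582 m

h_f ≈ 5.58 m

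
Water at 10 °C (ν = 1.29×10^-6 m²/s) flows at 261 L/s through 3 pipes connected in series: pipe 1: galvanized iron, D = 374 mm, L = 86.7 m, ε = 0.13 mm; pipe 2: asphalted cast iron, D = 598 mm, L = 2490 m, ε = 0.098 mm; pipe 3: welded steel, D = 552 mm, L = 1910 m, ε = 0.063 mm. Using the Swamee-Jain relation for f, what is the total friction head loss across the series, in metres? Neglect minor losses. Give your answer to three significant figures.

Pipe 1: V = 2.376 m/s, Re = 6.89×10^5, ε/D = 3.48×10^-4, f = 0.01644, h_1 = f(L/D)V²/2g = 1.096 m
Pipe 2: V = 0.9293 m/s, Re = 4.31×10^5, ε/D = 1.64×10^-4, f = 0.01538, h_2 = f(L/D)V²/2g = 2.819 m
Pipe 3: V = 1.091 m/s, Re = 4.67×10^5, ε/D = 1.14×10^-4, f = 0.01474, h_3 = f(L/D)V²/2g = 3.093 m
Series → Q common, losses add: H = Σh = 7.008 m

H ≈ 7.01 m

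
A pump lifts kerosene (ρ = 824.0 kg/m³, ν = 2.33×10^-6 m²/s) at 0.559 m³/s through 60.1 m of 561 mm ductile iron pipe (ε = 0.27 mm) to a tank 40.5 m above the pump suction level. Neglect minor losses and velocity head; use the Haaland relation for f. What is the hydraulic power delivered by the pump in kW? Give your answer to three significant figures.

V = 4Q/(πD²) = 2.261 m/s; Re = 5.45×10^5; ε/D = 4.81×10^-4; f = 0.01739
h_f = f(L/D)V²/2g = 0.4857 m
Total head H = z + h_f = 40.5 + 0.4857 = 40.99 m
P_hyd = ρgQH = 824.0·9.81·0.559·40.99 = 185.2 kW

P_hyd ≈ 185 kW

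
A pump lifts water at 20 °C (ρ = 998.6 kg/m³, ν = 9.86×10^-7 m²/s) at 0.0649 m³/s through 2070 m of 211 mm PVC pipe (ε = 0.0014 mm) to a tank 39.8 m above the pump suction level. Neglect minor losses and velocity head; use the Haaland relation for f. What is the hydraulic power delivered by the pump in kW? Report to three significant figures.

V = 4Q/(πD²) = 1.856 m/s; Re = 3.97×10^5; ε/D = 6.64×10^-6; f = 0.01368
h_f = f(L/D)V²/2g = 23.57 m
Total head H = z + h_f = 39.8 + 23.57 = 63.37 m
P_hyd = ρgQH = 998.6·9.81·0.0649·63.37 = 40.29 kW

P_hyd ≈ 40.3 kW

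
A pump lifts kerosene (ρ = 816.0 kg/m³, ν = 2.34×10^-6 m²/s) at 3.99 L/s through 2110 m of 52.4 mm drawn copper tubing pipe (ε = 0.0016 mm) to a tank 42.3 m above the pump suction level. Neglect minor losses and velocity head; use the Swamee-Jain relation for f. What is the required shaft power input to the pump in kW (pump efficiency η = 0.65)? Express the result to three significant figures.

V = 4Q/(πD²) = 1.850 m/s; Re = 4.14×10^4; ε/D = 3.05×10^-5; f = 0.02178
h_f = f(L/D)V²/2g = 153.0 m
Total head H = z + h_f = 42.3 + 153.0 = 195.3 m
P_hyd = ρgQH = 816.0·9.81·0.00399·195.3 = 6.239 kW
P_shaft = P_hyd/η = 6.239/0.65 = 9.598 kW

P_shaft ≈ 9.60 kW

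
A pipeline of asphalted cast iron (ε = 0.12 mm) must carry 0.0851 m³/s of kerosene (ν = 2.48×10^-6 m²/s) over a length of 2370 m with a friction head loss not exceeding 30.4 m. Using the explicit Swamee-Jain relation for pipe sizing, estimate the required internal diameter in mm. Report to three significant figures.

D ≈ 249 mm

Swamee-Jain (Type III): D = 0.66·[ε^1.25·(LQ²/(gh_f))^4.75 + ν·Q^9.4·(L/(gh_f))^5.2]^0.04
LQ²/(gh_f) = 0.05755; L/(gh_f) = 7.947
Term 1 = ε^1.25·(…)^4.75 = 1.62×10^-11; Term 2 = ν·Q^9.4·(…)^5.2 = 1.04×10^-11
D = 0.66·(1.62×10^-11 + 1.04×10^-11)^0.04 = 0.2492 m = 249 mm
Check: V = 1.74 m/s, Re = 1.75×10^5, f = 0.01907, h_f = 28.2 m ≈ 30.4 m ✓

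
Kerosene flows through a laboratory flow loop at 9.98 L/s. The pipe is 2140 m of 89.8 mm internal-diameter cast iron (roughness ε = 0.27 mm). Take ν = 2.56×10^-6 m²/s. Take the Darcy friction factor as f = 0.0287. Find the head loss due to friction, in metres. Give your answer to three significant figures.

V = 4Q/(πD²) = 4·0.00998/(π·0.0898²) = 1.576 m/s
h_f = f(L/D)V²/(2g) = 0.02870·(2140/0.0898)·1.576²/(2·9.81) = 86.56 m

h_f ≈ 86.6 m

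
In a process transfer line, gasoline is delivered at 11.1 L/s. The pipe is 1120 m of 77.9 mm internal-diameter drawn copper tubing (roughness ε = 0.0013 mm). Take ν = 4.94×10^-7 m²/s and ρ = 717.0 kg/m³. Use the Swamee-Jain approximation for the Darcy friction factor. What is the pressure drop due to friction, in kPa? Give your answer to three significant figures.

Δp ≈ 393 kPa

V = 4Q/(πD²) = 4·0.0111/(π·0.0779²) = 2.329 m/s
Re = VD/ν = 2.329·0.0779/4.94×10^-7 = 3.67×10^5 → turbulent
ε/D = 0.0013/77.9 = 1.67×10^-5
Swamee-Jain: f = 0.01406
h_f = f(L/D)V²/(2g) = 0.01406·(1120/0.0779)·2.329²/(2·9.81) = 55.90 m
Δp = ρg·h_f = 717.0·9.81·55.90 = 393.2 kPa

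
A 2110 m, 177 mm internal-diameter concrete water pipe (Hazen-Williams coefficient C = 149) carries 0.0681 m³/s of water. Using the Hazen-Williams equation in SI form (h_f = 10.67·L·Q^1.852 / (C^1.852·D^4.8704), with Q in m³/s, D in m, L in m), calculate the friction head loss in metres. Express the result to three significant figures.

h_f = 10.67·2110·0.0681^1.852 / (149^1.852·0.177^4.8704) = 67.51 m

h_f ≈ 67.5 m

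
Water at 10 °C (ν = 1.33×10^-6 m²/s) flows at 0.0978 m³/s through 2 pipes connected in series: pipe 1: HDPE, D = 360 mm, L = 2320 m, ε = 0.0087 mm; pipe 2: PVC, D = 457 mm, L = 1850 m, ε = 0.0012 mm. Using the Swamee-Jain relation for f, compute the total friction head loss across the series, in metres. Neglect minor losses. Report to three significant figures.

H ≈ 5.69 m

Pipe 1: V = 0.9608 m/s, Re = 2.60×10^5, ε/D = 2.42×10^-5, f = 0.01502, h_1 = f(L/D)V²/2g = 4.556 m
Pipe 2: V = 0.5962 m/s, Re = 2.05×10^5, ε/D = 2.63×10^-6, f = 0.01548, h_2 = f(L/D)V²/2g = 1.136 m
Series → Q common, losses add: H = Σh = 5.691 m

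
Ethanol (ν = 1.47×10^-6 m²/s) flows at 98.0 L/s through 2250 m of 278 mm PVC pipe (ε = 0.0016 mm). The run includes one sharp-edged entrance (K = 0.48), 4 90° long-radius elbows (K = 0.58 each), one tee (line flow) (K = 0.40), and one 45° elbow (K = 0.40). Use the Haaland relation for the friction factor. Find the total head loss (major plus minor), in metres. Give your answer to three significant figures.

V = 4Q/(πD²) = 1.615 m/s; V²/2g = 0.1329 m
Re = 3.05×10^5, ε/D = 5.76×10^-6 → f = 0.01434 (Haaland)
Major: h_f = f(L/D)·V²/2g = 0.01434·8094·0.1329 = 15.42 m
Minor: ΣK = 3.60; h_m = ΣK·V²/2g = 0.4783 m
Total H_L = 15.42 + 0.4783 = 15.90 m

H_L ≈ 15.9 m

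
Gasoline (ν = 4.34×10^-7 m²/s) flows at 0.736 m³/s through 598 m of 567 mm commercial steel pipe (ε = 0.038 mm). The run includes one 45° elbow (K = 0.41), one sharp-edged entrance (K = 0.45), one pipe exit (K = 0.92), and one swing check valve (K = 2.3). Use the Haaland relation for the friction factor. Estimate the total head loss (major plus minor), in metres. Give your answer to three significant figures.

V = 4Q/(πD²) = 2.915 m/s; V²/2g = 0.4331 m
Re = 3.81×10^6, ε/D = 6.70×10^-5 → f = 0.01169 (Haaland)
Major: h_f = f(L/D)·V²/2g = 0.01169·1055·0.4331 = 5.338 m
Minor: ΣK = 4.08; h_m = ΣK·V²/2g = 1.767 m
Total H_L = 5.338 + 1.767 = 7.105 m

H_L ≈ 7.10 m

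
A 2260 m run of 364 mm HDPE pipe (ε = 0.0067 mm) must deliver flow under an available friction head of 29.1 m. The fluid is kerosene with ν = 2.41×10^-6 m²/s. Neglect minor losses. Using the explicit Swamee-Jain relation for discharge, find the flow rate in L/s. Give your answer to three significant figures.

Q ≈ 267 L/s

Swamee-Jain (Type II): Q = -0.965·√(gD⁵h_f/L)·ln[ε/(3.7D) + √(3.17ν²L/(gD³h_f))]
√(gD⁵h_f/L) = √(9.81·0.364⁵·29.1/2260) = 0.02841
ε/(3.7D) = 4.97×10^-6; √(3.17ν²L/(gD³h_f)) = 5.50×10^-5
Q = -0.965·0.02841·ln(5.995×10^-5) = 0.2665 m³/s
Check: V = 2.56 m/s, Re = 3.87×10^5, f = 0.01396, h_f = 29.0 m ≈ 29.1 m ✓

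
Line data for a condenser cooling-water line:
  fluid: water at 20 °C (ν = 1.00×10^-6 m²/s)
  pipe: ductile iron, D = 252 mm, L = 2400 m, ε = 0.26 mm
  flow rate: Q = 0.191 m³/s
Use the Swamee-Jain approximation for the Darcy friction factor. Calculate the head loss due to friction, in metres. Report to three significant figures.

h_f ≈ 144 m

V = 4Q/(πD²) = 4·0.191/(π·0.252²) = 3.830 m/s
Re = VD/ν = 3.830·0.252/1.00×10^-6 = 9.65×10^5 → turbulent
ε/D = 0.26/252 = 0.00103
Swamee-Jain: f = 0.02018
h_f = f(L/D)V²/(2g) = 0.02018·(2400/0.252)·3.830²/(2·9.81) = 143.7 m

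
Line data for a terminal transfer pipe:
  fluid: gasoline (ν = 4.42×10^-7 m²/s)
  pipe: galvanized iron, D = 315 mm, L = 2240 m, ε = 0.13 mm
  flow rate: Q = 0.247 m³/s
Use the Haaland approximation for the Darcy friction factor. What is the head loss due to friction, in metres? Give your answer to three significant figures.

h_f ≈ 59.2 m

V = 4Q/(πD²) = 4·0.247/(π·0.315²) = 3.169 m/s
Re = VD/ν = 3.169·0.315/4.42×10^-7 = 2.26×10^6 → turbulent
ε/D = 0.13/315 = 4.13×10^-4
Haaland: f = 0.01626
h_f = f(L/D)V²/(2g) = 0.01626·(2240/0.315)·3.169²/(2·9.81) = 59.22 m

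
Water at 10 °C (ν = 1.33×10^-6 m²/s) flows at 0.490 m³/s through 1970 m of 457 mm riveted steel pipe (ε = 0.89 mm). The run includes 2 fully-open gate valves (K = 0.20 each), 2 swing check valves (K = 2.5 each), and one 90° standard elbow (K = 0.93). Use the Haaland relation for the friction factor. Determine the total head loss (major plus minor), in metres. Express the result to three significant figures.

H_L ≈ 48.9 m

V = 4Q/(πD²) = 2.987 m/s; V²/2g = 0.4548 m
Re = 1.03×10^6, ε/D = 0.00195 → f = 0.02346 (Haaland)
Major: h_f = f(L/D)·V²/2g = 0.02346·4311·0.4548 = 46.00 m
Minor: ΣK = 6.33; h_m = ΣK·V²/2g = 2.879 m
Total H_L = 46.00 + 2.879 = 48.88 m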